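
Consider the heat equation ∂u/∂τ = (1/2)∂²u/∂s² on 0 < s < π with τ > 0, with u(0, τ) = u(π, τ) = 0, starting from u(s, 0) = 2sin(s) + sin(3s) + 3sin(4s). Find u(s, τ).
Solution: Separating variables: u = Σ c_n exp(-n²τ/2) sin(ns). From u(s,0) = 2sin(s) + sin(3s) + 3sin(4s): c_1=2, c_3=1, c_4=3.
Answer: u(s, τ) = 3exp(-8τ)sin(4s) + 2exp(-τ/2)sin(s) + exp(-9τ/2)sin(3s)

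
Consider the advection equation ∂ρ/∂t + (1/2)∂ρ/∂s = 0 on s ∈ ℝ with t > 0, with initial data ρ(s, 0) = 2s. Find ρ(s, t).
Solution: By method of characteristics (waves move right with speed 1/2):
Along characteristics s - (1/2)t = const, ρ is constant, so ρ(s,t) = f(s - (1/2)t) with f = ρ(·, 0).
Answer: ρ(s, t) = 2s - t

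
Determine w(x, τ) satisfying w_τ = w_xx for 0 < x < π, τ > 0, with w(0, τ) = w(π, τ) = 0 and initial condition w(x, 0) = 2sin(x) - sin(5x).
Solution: Separating variables: w = Σ c_n exp(-n²τ) sin(nx). From w(x,0) = 2sin(x) - sin(5x): c_1=2, c_5=-1.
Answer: w(x, τ) = 2exp(-τ)sin(x) - exp(-25τ)sin(5x)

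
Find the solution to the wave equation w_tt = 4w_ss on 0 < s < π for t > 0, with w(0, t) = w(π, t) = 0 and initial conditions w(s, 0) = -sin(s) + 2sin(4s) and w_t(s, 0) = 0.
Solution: Using separation of variables w = X(s)T(t):
Eigenfunctions: sin(ns), n = 1, 2, 3, ...
General solution: w(s, t) = Σ [A_n cos(2n t) + B_n sin(2n t)] sin(ns)
From w(s,0) = -sin(s) + 2sin(4s): A_1=-1, A_4=2. From w_t(s,0) = 0: all B_n = 0.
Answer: w(s, t) = -sin(s)cos(2t) + 2sin(4s)cos(8t)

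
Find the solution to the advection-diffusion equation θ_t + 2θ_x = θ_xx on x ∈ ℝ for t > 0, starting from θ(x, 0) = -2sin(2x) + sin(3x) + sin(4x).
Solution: Change to a moving frame: let η = x - 2t, σ = t and write θ(x,t) = u(η,σ).
By the chain rule θ_t = u_σ - 2u_η, θ_x = u_η, θ_xx = u_ηη.
Then θ_t + 2θ_x = u_σ: the advection term cancels and the PDE becomes the heat equation u_σ = u_ηη on η ∈ ℝ.
Initial data: u(η,0) = θ(η,0) = -2sin(2η) + sin(3η) + sin(4η).
On η ∈ ℝ each mode satisfies (sin(nη))″ = -n² sin(nη), so exp(-n²σ) sin(nη) solves the heat equation; by superposition u(η,σ) = Σ c_n exp(-n²σ) sin(nη).
Reading off the coefficients: c_2=-2, c_3=1, c_4=1, so u(η,σ) = -2exp(-4σ)sin(2η) + exp(-9σ)sin(3η) + exp(-16σ)sin(4η).
Substituting back η = x - 2t, σ = t: θ(x,t) = u(x - 2t, t).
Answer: θ(x, t) = 2exp(-4t)sin(4t - 2x) - exp(-9t)sin(6t - 3x) - exp(-16t)sin(8t - 4x)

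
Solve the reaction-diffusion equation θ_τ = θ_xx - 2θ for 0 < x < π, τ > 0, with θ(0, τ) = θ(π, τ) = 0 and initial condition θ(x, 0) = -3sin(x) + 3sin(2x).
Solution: Substitute θ = exp(-2τ)u, i.e. u = exp(2τ)θ.
By the product rule, θ_τ = exp(-2τ)(u_τ - 2u), θ_xx = exp(-2τ)u_xx.
Substituting into the PDE and dividing by exp(-2τ): u_τ - 2u = u_xx - 2u.
The lower-order terms cancel, leaving the standard heat equation u_τ = u_xx.
Initial data for u: u(x,0) = θ(x,0) = -3sin(x) + 3sin(2x). The boundary conditions carry over: u(0,τ) = u(π,τ) = 0.
Solve for u:
  Using separation of variables u = X(x)G(τ):
  Eigenfunctions: sin(nx), n = 1, 2, 3, ...
  General solution: u(x, τ) = Σ c_n sin(nx) exp(-n² τ)
  Matching u(x,0) = -3sin(x) + 3sin(2x) term by term: c_1=-3, c_2=3.
Hence u(x,τ) = -3exp(-τ)sin(x) + 3exp(-4τ)sin(2x).
Transform back: θ(x,τ) = exp(-2τ)u(x,τ).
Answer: θ(x, τ) = -3exp(-3τ)sin(x) + 3exp(-6τ)sin(2x)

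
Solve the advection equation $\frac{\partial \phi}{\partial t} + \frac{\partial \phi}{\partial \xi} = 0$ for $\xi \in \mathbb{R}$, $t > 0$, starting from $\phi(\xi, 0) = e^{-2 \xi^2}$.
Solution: By characteristics ($d\xi/dt = 1$), $\phi(\xi,t) = f(\xi - t)$ with $f = \phi( \cdot , 0)$.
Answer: $\phi(\xi, t) = e^{-2 (\xi - t)^2}$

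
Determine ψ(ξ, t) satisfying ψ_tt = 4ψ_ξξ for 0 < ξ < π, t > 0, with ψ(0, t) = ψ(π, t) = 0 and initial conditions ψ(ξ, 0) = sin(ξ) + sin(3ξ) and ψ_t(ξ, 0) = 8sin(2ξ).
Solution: Separating variables: ψ = Σ [A_n cos(ω_n t) + B_n sin(ω_n t)] sin(nξ), ω_n = 2n. From ICs (B_n = velocity coefficient / ω_n): A_1=1, A_3=1, B_2=2.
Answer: ψ(ξ, t) = 2sin(4t)sin(2ξ) + sin(ξ)cos(2t) + sin(3ξ)cos(6t)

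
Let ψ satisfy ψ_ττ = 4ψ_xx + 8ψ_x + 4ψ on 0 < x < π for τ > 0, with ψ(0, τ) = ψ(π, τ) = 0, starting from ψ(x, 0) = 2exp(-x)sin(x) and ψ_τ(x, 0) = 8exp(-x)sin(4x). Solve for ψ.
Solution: Substitute ψ = exp(-x)u, i.e. u = exp(x)ψ.
By the product rule, ψ_x = exp(-x)(u_x - u), ψ_xx = exp(-x)(u_xx - 2u_x + u), ψ_ττ = exp(-x)u_ττ.
Substituting into the PDE and dividing by exp(-x): u_ττ = 4(u_xx - 2u_x + u) + 8(u_x - u) + 4u.
The lower-order terms cancel, leaving the standard wave equation u_ττ = 4u_xx.
Initial data for u: u(x,0) = exp(x)ψ(x,0) = 2sin(x); u_τ(x,0) = exp(x)ψ_τ(x,0) = 8sin(4x). The boundary conditions carry over: u(0,τ) = u(π,τ) = 0.
Solve for u:
  Using separation of variables u = X(x)T(τ):
  Eigenfunctions: sin(nx), n = 1, 2, 3, ...
  General solution: u(x, τ) = Σ [A_n cos(2n τ) + B_n sin(2n τ)] sin(nx)
  From u(x,0) = 2sin(x): A_1=2. From u_τ(x,0) = 8sin(4x), using u_τ(x,0) = Σ ω_n B_n sin(nx) with ω_n = 2n: B_4 = 8/8 = 1.
Hence u(x,τ) = 2sin(x)cos(2τ) + sin(4x)sin(8τ).
Transform back: ψ(x,τ) = exp(-x)u(x,τ).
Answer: ψ(x, τ) = 2exp(-x)sin(x)cos(2τ) + exp(-x)sin(4x)sin(8τ)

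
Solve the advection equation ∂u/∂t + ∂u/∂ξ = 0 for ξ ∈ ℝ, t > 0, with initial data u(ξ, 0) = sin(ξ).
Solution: By characteristics (dξ/dt = 1), u(ξ,t) = f(ξ - t) with f = u(·, 0).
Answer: u(ξ, t) = -sin(t - ξ)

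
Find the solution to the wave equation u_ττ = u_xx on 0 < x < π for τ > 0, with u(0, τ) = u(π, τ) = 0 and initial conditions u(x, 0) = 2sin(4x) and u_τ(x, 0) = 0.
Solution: Using separation of variables u = X(x)T(τ):
Eigenfunctions: sin(nx), n = 1, 2, 3, ...
General solution: u(x, τ) = Σ [A_n cos(n τ) + B_n sin(n τ)] sin(nx)
From u(x,0) = 2sin(4x): A_4=2. From u_τ(x,0) = 0: all B_n = 0.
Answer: u(x, τ) = 2sin(4x)cos(4τ)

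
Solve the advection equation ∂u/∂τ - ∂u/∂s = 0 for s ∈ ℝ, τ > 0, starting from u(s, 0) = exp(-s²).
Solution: By method of characteristics (waves move left with speed 1):
Along characteristics s + τ = const, u is constant, so u(s,τ) = f(s + τ) with f = u(·, 0).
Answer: u(s, τ) = exp(-(s + τ)²)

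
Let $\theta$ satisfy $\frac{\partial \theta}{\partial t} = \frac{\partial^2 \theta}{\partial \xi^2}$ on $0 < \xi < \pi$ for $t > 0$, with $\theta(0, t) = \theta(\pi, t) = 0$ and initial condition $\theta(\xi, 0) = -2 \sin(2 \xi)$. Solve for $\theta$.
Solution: Separating variables: $\theta = \sum c_n e^{-n^2t} \sin(n\xi)$. From $\theta(\xi,0) = -2 \sin(2 \xi)$: $c_2=-2$.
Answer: $\theta(\xi, t) = -2 e^{-4 t} \sin(2 \xi)$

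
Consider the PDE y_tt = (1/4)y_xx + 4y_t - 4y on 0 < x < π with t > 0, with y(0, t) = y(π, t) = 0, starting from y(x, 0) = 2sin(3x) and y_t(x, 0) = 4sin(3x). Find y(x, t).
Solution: Substitute y = exp(2t)u.
Then y_t = exp(2t)(u_t + 2u), y_tt = exp(2t)(u_tt + 4u_t + 4u), y_xx = exp(2t)u_xx; substituting and dividing by exp(2t), the lower-order terms cancel: u_tt = (1/4)u_xx (standard wave equation).
Data for u: u(x,0) = y(x,0) = 2sin(3x); u_t(x,0) = y_t(x,0) - 2y(x,0) = 0. The boundary conditions carry over: u(0,t) = u(π,t) = 0.
Separating variables: u = Σ [A_n cos(ω_n t) + B_n sin(ω_n t)] sin(nx), ω_n = n/2. From ICs: A_3=2.
So u(x,t) = 2sin(3x)cos(3t/2), and y(x,t) = exp(2t)u(x,t).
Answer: y(x, t) = 2exp(2t)sin(3x)cos(3t/2)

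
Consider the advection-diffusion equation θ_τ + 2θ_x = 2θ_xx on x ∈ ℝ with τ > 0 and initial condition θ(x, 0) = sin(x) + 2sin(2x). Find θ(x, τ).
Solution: Moving frame: η = x - 2τ, σ = τ, θ = u(η,σ), so θ_τ = u_σ - 2u_η and θ_xx = u_ηη.
Hence θ_τ + 2θ_x = u_σ and the PDE becomes the heat equation u_σ = 2u_ηη on η ∈ ℝ.
Initial data: u(η,0) = θ(η,0) = sin(η) + 2sin(2η). Each mode sin(nη) decays as exp(-2n²σ) on ℝ, so u(η,σ) = Σ c_n exp(-2n²σ) sin(nη) with c_1=1, c_2=2: u(η,σ) = exp(-2σ)sin(η) + 2exp(-8σ)sin(2η).
Substituting back: θ(x,τ) = u(x - 2τ, τ).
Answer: θ(x, τ) = exp(-2τ)sin(x - 2τ) + 2exp(-8τ)sin(2x - 4τ)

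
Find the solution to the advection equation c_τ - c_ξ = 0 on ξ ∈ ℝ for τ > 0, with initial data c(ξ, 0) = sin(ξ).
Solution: By characteristics (dξ/dτ = -1), c(ξ,τ) = f(ξ + τ) with f = c(·, 0).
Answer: c(ξ, τ) = sin(ξ + τ)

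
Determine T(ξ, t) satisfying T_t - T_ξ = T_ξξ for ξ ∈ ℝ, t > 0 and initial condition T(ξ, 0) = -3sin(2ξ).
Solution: Change to a moving frame: let η = ξ + t, σ = t and write T(ξ,t) = u(η,σ).
By the chain rule T_t = u_σ + u_η, T_ξ = u_η, T_ξξ = u_ηη.
Then T_t - T_ξ = u_σ: the advection term cancels and the PDE becomes the heat equation u_σ = u_ηη on η ∈ ℝ.
Initial data: u(η,0) = T(η,0) = -3sin(2η).
On η ∈ ℝ each mode satisfies (sin(nη))″ = -n² sin(nη), so exp(-n²σ) sin(nη) solves the heat equation; by superposition u(η,σ) = Σ c_n exp(-n²σ) sin(nη).
Reading off the coefficients: c_2=-3, so u(η,σ) = -3exp(-4σ)sin(2η).
Substituting back η = ξ + t, σ = t: T(ξ,t) = u(ξ + t, t).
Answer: T(ξ, t) = -3exp(-4t)sin(2t + 2ξ)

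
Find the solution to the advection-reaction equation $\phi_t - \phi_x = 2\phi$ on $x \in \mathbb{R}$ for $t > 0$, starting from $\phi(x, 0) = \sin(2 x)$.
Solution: Substitute $\phi = e^{2t}u$.
Then $\phi_t = e^{2t}(u_t + 2u)$, $\phi_x = e^{2t}u_x$; substituting and dividing by $e^{2t}$, the lower-order terms cancel: $u_t - u_x = 0$ (standard advection equation).
Data for $u$: $u(x,0) = \phi(x,0) = \sin(2 x)$.
By characteristics ($dx/dt = -1$), $u(x,t) = f(x + t)$ with $f = u( \cdot , 0)$.
So $u(x,t) = \sin(2 t + 2 x)$, and $\phi(x,t) = e^{2t}u(x,t)$.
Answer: $\phi(x, t) = e^{2 t} \sin(2 t + 2 x)$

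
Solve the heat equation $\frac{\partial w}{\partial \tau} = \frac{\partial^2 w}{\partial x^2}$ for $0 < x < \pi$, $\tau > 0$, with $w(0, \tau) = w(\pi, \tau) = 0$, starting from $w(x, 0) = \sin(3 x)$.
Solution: Separating variables: $w = \sum c_n e^{-n^2\tau} \sin(nx)$. From $w(x,0) = \sin(3 x)$: $c_3=1$.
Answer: $w(x, \tau) = e^{-9 \tau} \sin(3 x)$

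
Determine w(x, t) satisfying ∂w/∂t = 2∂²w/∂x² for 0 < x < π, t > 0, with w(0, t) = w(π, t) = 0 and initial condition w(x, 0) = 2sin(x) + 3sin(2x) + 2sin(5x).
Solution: Using separation of variables w = X(x)T(t):
Eigenfunctions: sin(nx), n = 1, 2, 3, ...
General solution: w(x, t) = Σ c_n sin(nx) exp(-2n² t)
Matching w(x,0) = 2sin(x) + 3sin(2x) + 2sin(5x) term by term: c_1=2, c_2=3, c_5=2.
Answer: w(x, t) = 2exp(-2t)sin(x) + 3exp(-8t)sin(2x) + 2exp(-50t)sin(5x)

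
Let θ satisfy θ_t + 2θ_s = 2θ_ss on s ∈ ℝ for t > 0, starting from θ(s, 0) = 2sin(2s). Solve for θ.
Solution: Moving frame: η = s - 2t, σ = t, θ = u(η,σ), so θ_t = u_σ - 2u_η and θ_ss = u_ηη.
Hence θ_t + 2θ_s = u_σ and the PDE becomes the heat equation u_σ = 2u_ηη on η ∈ ℝ.
Initial data: u(η,0) = θ(η,0) = 2sin(2η). Each mode sin(nη) decays as exp(-2n²σ) on ℝ, so u(η,σ) = Σ c_n exp(-2n²σ) sin(nη) with c_2=2: u(η,σ) = 2exp(-8σ)sin(2η).
Substituting back: θ(s,t) = u(s - 2t, t).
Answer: θ(s, t) = 2exp(-8t)sin(2s - 4t)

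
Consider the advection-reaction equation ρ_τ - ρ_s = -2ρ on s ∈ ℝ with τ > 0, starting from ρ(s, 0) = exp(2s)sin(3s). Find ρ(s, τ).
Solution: Substitute ρ = exp(2s)u.
Then ρ_s = exp(2s)(u_s + 2u), ρ_τ = exp(2s)u_τ; substituting and dividing by exp(2s), the lower-order terms cancel: u_τ - u_s = 0 (standard advection equation).
Data for u: u(s,0) = exp(-2s)ρ(s,0) = sin(3s).
By characteristics (ds/dτ = -1), u(s,τ) = f(s + τ) with f = u(·, 0).
So u(s,τ) = sin(3s + 3τ), and ρ(s,τ) = exp(2s)u(s,τ).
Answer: ρ(s, τ) = exp(2s)sin(3s + 3τ)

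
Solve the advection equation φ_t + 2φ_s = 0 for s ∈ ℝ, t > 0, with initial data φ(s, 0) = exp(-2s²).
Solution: By characteristics (ds/dt = 2), φ(s,t) = f(s - 2t) with f = φ(·, 0).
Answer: φ(s, t) = exp(-2(s - 2t)²)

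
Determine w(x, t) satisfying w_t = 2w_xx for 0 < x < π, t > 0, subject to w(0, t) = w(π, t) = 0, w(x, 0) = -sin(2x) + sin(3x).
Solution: Using separation of variables w = X(x)T(t):
Eigenfunctions: sin(nx), n = 1, 2, 3, ...
General solution: w(x, t) = Σ c_n sin(nx) exp(-2n² t)
Matching w(x,0) = -sin(2x) + sin(3x) term by term: c_2=-1, c_3=1.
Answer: w(x, t) = -exp(-8t)sin(2x) + exp(-18t)sin(3x)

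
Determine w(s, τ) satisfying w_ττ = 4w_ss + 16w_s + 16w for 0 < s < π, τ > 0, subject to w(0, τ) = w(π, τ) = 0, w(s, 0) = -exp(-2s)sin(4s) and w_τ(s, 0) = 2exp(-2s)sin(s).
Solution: Substitute w = exp(-2s)u.
Then w_s = exp(-2s)(u_s - 2u), w_ss = exp(-2s)(u_ss - 4u_s + 4u), w_ττ = exp(-2s)u_ττ; substituting and dividing by exp(-2s), the lower-order terms cancel: u_ττ = 4u_ss (standard wave equation).
Data for u: u(s,0) = exp(2s)w(s,0) = -sin(4s); u_τ(s,0) = exp(2s)w_τ(s,0) = 2sin(s). The boundary conditions carry over: u(0,τ) = u(π,τ) = 0.
Separating variables: u = Σ [A_n cos(ω_n τ) + B_n sin(ω_n τ)] sin(ns), ω_n = 2n. From ICs (B_n = velocity coefficient / ω_n): A_4=-1, B_1=1.
So u(s,τ) = sin(s)sin(2τ) - sin(4s)cos(8τ), and w(s,τ) = exp(-2s)u(s,τ).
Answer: w(s, τ) = exp(-2s)sin(s)sin(2τ) - exp(-2s)sin(4s)cos(8τ)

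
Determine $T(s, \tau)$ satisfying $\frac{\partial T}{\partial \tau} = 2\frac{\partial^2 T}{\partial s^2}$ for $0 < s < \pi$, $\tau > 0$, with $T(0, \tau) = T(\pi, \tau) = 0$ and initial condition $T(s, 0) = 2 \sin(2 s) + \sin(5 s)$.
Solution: Separating variables: $T = \sum c_n e^{-2n^2\tau} \sin(ns)$. From $T(s,0) = 2 \sin(2 s) + \sin(5 s)$: $c_2=2, c_5=1$.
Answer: $T(s, \tau) = 2 e^{-8 \tau} \sin(2 s) + e^{-50 \tau} \sin(5 s)$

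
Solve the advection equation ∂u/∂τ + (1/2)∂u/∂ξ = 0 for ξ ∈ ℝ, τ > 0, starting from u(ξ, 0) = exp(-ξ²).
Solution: By characteristics (dξ/dτ = 1/2), u(ξ,τ) = f(ξ - (1/2)τ) with f = u(·, 0).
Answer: u(ξ, τ) = exp(-(ξ - τ/2)²)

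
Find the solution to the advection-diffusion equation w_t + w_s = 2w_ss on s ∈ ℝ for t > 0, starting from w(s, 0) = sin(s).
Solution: Change to a moving frame: let η = s - t, σ = t and write w(s,t) = u(η,σ).
By the chain rule w_t = u_σ - u_η, w_s = u_η, w_ss = u_ηη.
Then w_t + w_s = u_σ: the advection term cancels and the PDE becomes the heat equation u_σ = 2u_ηη on η ∈ ℝ.
Initial data: u(η,0) = w(η,0) = sin(η).
On η ∈ ℝ each mode satisfies (sin(nη))″ = -n² sin(nη), so exp(-2n²σ) sin(nη) solves the heat equation; by superposition u(η,σ) = Σ c_n exp(-2n²σ) sin(nη).
Reading off the coefficients: c_1=1, so u(η,σ) = exp(-2σ)sin(η).
Substituting back η = s - t, σ = t: w(s,t) = u(s - t, t).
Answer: w(s, t) = exp(-2t)sin(s - t)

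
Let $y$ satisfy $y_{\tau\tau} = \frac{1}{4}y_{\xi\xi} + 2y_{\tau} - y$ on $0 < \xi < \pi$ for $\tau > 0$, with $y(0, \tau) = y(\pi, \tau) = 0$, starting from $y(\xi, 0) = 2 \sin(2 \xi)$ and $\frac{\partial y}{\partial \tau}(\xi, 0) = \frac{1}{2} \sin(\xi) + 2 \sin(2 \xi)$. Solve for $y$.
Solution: Substitute $y = e^{\tau}u$, i.e. $u = e^{-\tau}y$.
By the product rule, $y_{\tau} = e^{\tau}(u_{\tau} + u)$, $y_{\tau\tau} = e^{\tau}(u_{\tau\tau} + 2u_{\tau} + u)$, $y_{\xi\xi} = e^{\tau}u_{\xi\xi}$.
Substituting into the PDE and dividing by $e^{\tau}$: $u_{\tau\tau} + 2u_{\tau} + u = \frac{1}{4}u_{\xi\xi} + 2(u_{\tau} + u) - u$.
The lower-order terms cancel, leaving the standard wave equation $u_{\tau\tau} = \frac{1}{4}u_{\xi\xi}$.
Initial data for $u$: $u(\xi,0) = y(\xi,0) = 2 \sin(2 \xi)$; $u_{\tau}(\xi,0) = y_{\tau}(\xi,0) - y(\xi,0) = \frac{1}{2} \sin(\xi)$. The boundary conditions carry over: $u(0,\tau) = u(\pi,\tau) = 0$.
Solve for $u$:
  Using separation of variables $u = X(\xi)T(\tau)$:
  Eigenfunctions: $\sin(n\xi)$, $n = 1, 2, 3, \ldots$
  General solution: $u(\xi, \tau) = \sum [A_n \cos(n \tau/2) + B_n \sin(n \tau/2)] \sin(n\xi)$
  From $u(\xi,0) = 2 \sin(2 \xi)$: $A_2=2$. From $u_{\tau}(\xi,0) = \frac{1}{2} \sin(\xi)$, using $u_{\tau}(\xi,0) = \sum \omega_n B_n \sin(n\xi)$ with $\omega_n = n/2$: $B_1 = (1/2)/(1/2) = 1$.
Hence $u(\xi,\tau) = \sin(\xi) \sin(\tau/2) + 2 \sin(2 \xi) \cos(\tau)$.
Transform back: $y(\xi,\tau) = e^{\tau}u(\xi,\tau)$.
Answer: $y(\xi, \tau) = e^{\tau} \sin(\tau/2) \sin(\xi) + 2 e^{\tau} \sin(2 \xi) \cos(\tau)$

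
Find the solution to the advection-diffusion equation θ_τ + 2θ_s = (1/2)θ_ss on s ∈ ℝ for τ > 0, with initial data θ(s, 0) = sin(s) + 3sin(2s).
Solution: Change to a moving frame: let η = s - 2τ, σ = τ and write θ(s,τ) = u(η,σ).
By the chain rule θ_τ = u_σ - 2u_η, θ_s = u_η, θ_ss = u_ηη.
Then θ_τ + 2θ_s = u_σ: the advection term cancels and the PDE becomes the heat equation u_σ = (1/2)u_ηη on η ∈ ℝ.
Initial data: u(η,0) = θ(η,0) = sin(η) + 3sin(2η).
On η ∈ ℝ each mode satisfies (sin(nη))″ = -n² sin(nη), so exp(-n²σ/2) sin(nη) solves the heat equation; by superposition u(η,σ) = Σ c_n exp(-n²σ/2) sin(nη).
Reading off the coefficients: c_1=1, c_2=3, so u(η,σ) = 3exp(-2σ)sin(2η) + exp(-σ/2)sin(η).
Substituting back η = s - 2τ, σ = τ: θ(s,τ) = u(s - 2τ, τ).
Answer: θ(s, τ) = 3exp(-2τ)sin(2s - 4τ) + exp(-τ/2)sin(s - 2τ)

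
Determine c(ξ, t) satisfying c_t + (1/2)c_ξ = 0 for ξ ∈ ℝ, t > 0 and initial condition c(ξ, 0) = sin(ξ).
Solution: By method of characteristics (waves move right with speed 1/2):
Along characteristics ξ - (1/2)t = const, c is constant, so c(ξ,t) = f(ξ - (1/2)t) with f = c(·, 0).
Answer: c(ξ, t) = -sin(t/2 - ξ)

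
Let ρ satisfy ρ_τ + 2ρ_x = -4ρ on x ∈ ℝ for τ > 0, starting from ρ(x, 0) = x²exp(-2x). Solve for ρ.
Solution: Substitute ρ = exp(-2x)u, i.e. u = exp(2x)ρ.
By the product rule, ρ_x = exp(-2x)(u_x - 2u), ρ_τ = exp(-2x)u_τ.
Substituting into the PDE and dividing by exp(-2x): u_τ + 2(u_x - 2u) = -4u.
The lower-order terms cancel, leaving the standard advection equation u_τ + 2u_x = 0.
Initial data for u: u(x,0) = exp(2x)ρ(x,0) = x².
Solve for u:
  By method of characteristics (waves move right with speed 2):
  Along characteristics x - 2τ = const, u is constant, so u(x,τ) = f(x - 2τ) with f = u(·, 0).
Hence u(x,τ) = x² - 4xτ + 4τ².
Transform back: ρ(x,τ) = exp(-2x)u(x,τ).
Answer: ρ(x, τ) = x²exp(-2x) - 4xτexp(-2x) + 4τ²exp(-2x)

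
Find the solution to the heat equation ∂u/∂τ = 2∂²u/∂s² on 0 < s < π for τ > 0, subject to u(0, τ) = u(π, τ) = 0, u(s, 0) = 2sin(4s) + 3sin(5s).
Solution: Separating variables: u = Σ c_n exp(-2n²τ) sin(ns). From u(s,0) = 2sin(4s) + 3sin(5s): c_4=2, c_5=3.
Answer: u(s, τ) = 2exp(-32τ)sin(4s) + 3exp(-50τ)sin(5s)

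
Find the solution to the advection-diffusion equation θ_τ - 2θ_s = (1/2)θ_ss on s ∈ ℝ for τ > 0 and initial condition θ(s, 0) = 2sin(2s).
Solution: Moving frame: η = s + 2τ, σ = τ, θ = u(η,σ), so θ_τ = u_σ + 2u_η and θ_ss = u_ηη.
Hence θ_τ - 2θ_s = u_σ and the PDE becomes the heat equation u_σ = (1/2)u_ηη on η ∈ ℝ.
Initial data: u(η,0) = θ(η,0) = 2sin(2η). Each mode sin(nη) decays as exp(-n²σ/2) on ℝ, so u(η,σ) = Σ c_n exp(-n²σ/2) sin(nη) with c_2=2: u(η,σ) = 2exp(-2σ)sin(2η).
Substituting back: θ(s,τ) = u(s + 2τ, τ).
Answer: θ(s, τ) = 2exp(-2τ)sin(2s + 4τ)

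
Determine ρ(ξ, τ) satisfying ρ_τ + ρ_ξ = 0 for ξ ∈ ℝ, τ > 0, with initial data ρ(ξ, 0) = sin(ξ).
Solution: By method of characteristics (waves move right with speed 1):
Along characteristics ξ - τ = const, ρ is constant, so ρ(ξ,τ) = f(ξ - τ) with f = ρ(·, 0).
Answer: ρ(ξ, τ) = sin(ξ - τ)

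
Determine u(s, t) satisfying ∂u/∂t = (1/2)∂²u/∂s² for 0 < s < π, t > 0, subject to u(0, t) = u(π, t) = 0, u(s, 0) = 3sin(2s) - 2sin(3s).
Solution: Separating variables: u = Σ c_n exp(-n²t/2) sin(ns). From u(s,0) = 3sin(2s) - 2sin(3s): c_2=3, c_3=-2.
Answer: u(s, t) = 3exp(-2t)sin(2s) - 2exp(-9t/2)sin(3s)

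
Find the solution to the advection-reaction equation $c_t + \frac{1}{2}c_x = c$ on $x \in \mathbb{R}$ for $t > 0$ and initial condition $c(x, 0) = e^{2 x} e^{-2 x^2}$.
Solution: Substitute $c = e^{2x}u$.
Then $c_x = e^{2x}(u_x + 2u)$, $c_t = e^{2x}u_t$; substituting and dividing by $e^{2x}$, the lower-order terms cancel: $u_t + \frac{1}{2}u_x = 0$ (standard advection equation).
Data for $u$: $u(x,0) = e^{-2x}c(x,0) = e^{-2 x^2}$.
By characteristics ($dx/dt = 1/2$), $u(x,t) = f(x - \frac{1}{2}t)$ with $f = u( \cdot , 0)$.
So $u(x,t) = e^{-2 (-t/2 + x)^2}$, and $c(x,t) = e^{2x}u(x,t)$.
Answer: $c(x, t) = e^{2 x} e^{-2 (-t/2 + x)^2}$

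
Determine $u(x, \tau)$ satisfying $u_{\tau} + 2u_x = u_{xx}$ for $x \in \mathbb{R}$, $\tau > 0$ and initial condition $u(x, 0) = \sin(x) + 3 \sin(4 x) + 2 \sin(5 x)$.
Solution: Change to a moving frame: let $\eta = x - 2\tau$, $\sigma = \tau$ and write $u(x,\tau) = w(\eta,\sigma)$.
By the chain rule $u_{\tau} = w_{\sigma} - 2w_{\eta}$, $u_x = w_{\eta}$, $u_{xx} = w_{\eta\eta}$.
Then $u_{\tau} + 2u_x = w_{\sigma}$: the advection term cancels and the PDE becomes the heat equation $w_{\sigma} = w_{\eta\eta}$ on $\eta \in \mathbb{R}$.
Initial data: $w(\eta,0) = u(\eta,0) = \sin(\eta) + 3 \sin(4 \eta) + 2 \sin(5 \eta)$.
On $\eta \in \mathbb{R}$ each mode satisfies $(\sin(n\eta))'' = -n^2 \sin(n\eta)$, so $e^{-n^2\sigma} \sin(n\eta)$ solves the heat equation; by superposition $w(\eta,\sigma) = \sum c_n e^{-n^2\sigma} \sin(n\eta)$.
Reading off the coefficients: $c_1=1, c_4=3, c_5=2$, so $w(\eta,\sigma) = e^{-\sigma} \sin(\eta) + 3 e^{-16 \sigma} \sin(4 \eta) + 2 e^{-25 \sigma} \sin(5 \eta)$.
Substituting back $\eta = x - 2\tau$, $\sigma = \tau$: $u(x,\tau) = w(x - 2\tau, \tau)$.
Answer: $u(x, \tau) = - e^{-\tau} \sin(2 \tau - x) - 3 e^{-16 \tau} \sin(8 \tau - 4 x) - 2 e^{-25 \tau} \sin(10 \tau - 5 x)$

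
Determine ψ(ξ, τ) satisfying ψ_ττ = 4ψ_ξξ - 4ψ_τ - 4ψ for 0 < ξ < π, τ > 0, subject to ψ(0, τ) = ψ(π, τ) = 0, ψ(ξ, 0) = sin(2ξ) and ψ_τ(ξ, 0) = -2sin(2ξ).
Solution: Substitute ψ = exp(-2τ)u.
Then ψ_τ = exp(-2τ)(u_τ - 2u), ψ_ττ = exp(-2τ)(u_ττ - 4u_τ + 4u), ψ_ξξ = exp(-2τ)u_ξξ; substituting and dividing by exp(-2τ), the lower-order terms cancel: u_ττ = 4u_ξξ (standard wave equation).
Data for u: u(ξ,0) = ψ(ξ,0) = sin(2ξ); u_τ(ξ,0) = ψ_τ(ξ,0) + 2ψ(ξ,0) = 0. The boundary conditions carry over: u(0,τ) = u(π,τ) = 0.
Separating variables: u = Σ [A_n cos(ω_n τ) + B_n sin(ω_n τ)] sin(nξ), ω_n = 2n. From ICs: A_2=1.
So u(ξ,τ) = sin(2ξ)cos(4τ), and ψ(ξ,τ) = exp(-2τ)u(ξ,τ).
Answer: ψ(ξ, τ) = exp(-2τ)sin(2ξ)cos(4τ)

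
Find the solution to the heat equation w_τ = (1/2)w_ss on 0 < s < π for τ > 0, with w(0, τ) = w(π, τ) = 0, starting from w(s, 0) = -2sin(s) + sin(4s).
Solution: Using separation of variables w = X(s)T(τ):
Eigenfunctions: sin(ns), n = 1, 2, 3, ...
General solution: w(s, τ) = Σ c_n sin(ns) exp(-n² τ/2)
Matching w(s,0) = -2sin(s) + sin(4s) term by term: c_1=-2, c_4=1.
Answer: w(s, τ) = exp(-8τ)sin(4s) - 2exp(-τ/2)sin(s)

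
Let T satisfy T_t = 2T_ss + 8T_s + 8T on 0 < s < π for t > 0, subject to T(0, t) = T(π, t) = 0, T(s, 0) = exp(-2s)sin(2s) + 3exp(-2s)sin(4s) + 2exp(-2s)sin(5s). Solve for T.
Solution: Substitute T = exp(-2s)u.
Then T_s = exp(-2s)(u_s - 2u), T_ss = exp(-2s)(u_ss - 4u_s + 4u), T_t = exp(-2s)u_t; substituting and dividing by exp(-2s), the lower-order terms cancel: u_t = 2u_ss (standard heat equation).
Data for u: u(s,0) = exp(2s)T(s,0) = sin(2s) + 3sin(4s) + 2sin(5s). The boundary conditions carry over: u(0,t) = u(π,t) = 0.
Separating variables: u = Σ c_n exp(-2n²t) sin(ns). From u(s,0) = sin(2s) + 3sin(4s) + 2sin(5s): c_2=1, c_4=3, c_5=2.
So u(s,t) = exp(-8t)sin(2s) + 3exp(-32t)sin(4s) + 2exp(-50t)sin(5s), and T(s,t) = exp(-2s)u(s,t).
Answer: T(s, t) = exp(-2s)exp(-8t)sin(2s) + 3exp(-2s)exp(-32t)sin(4s) + 2exp(-2s)exp(-50t)sin(5s)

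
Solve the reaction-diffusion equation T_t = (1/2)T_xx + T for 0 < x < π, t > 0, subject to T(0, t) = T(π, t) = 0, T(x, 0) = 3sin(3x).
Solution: Substitute T = exp(t)u.
Then T_t = exp(t)(u_t + u), T_xx = exp(t)u_xx; substituting and dividing by exp(t), the lower-order terms cancel: u_t = (1/2)u_xx (standard heat equation).
Data for u: u(x,0) = T(x,0) = 3sin(3x). The boundary conditions carry over: u(0,t) = u(π,t) = 0.
Separating variables: u = Σ c_n exp(-n²t/2) sin(nx). From u(x,0) = 3sin(3x): c_3=3.
So u(x,t) = 3exp(-9t/2)sin(3x), and T(x,t) = exp(t)u(x,t).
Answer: T(x, t) = 3exp(-7t/2)sin(3x)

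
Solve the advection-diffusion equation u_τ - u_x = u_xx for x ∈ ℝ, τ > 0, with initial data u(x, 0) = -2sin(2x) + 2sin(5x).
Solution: Change to a moving frame: let η = x + τ, σ = τ and write u(x,τ) = w(η,σ).
By the chain rule u_τ = w_σ + w_η, u_x = w_η, u_xx = w_ηη.
Then u_τ - u_x = w_σ: the advection term cancels and the PDE becomes the heat equation w_σ = w_ηη on η ∈ ℝ.
Initial data: w(η,0) = u(η,0) = -2sin(2η) + 2sin(5η).
On η ∈ ℝ each mode satisfies (sin(nη))″ = -n² sin(nη), so exp(-n²σ) sin(nη) solves the heat equation; by superposition w(η,σ) = Σ c_n exp(-n²σ) sin(nη).
Reading off the coefficients: c_2=-2, c_5=2, so w(η,σ) = -2exp(-4σ)sin(2η) + 2exp(-25σ)sin(5η).
Substituting back η = x + τ, σ = τ: u(x,τ) = w(x + τ, τ).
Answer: u(x, τ) = -2exp(-4τ)sin(2x + 2τ) + 2exp(-25τ)sin(5x + 5τ)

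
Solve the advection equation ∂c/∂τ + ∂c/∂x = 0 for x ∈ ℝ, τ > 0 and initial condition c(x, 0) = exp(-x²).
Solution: By characteristics (dx/dτ = 1), c(x,τ) = f(x - τ) with f = c(·, 0).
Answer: c(x, τ) = exp(-(x - τ)²)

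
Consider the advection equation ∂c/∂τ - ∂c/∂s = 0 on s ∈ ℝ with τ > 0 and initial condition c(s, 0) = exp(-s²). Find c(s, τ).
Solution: By method of characteristics (waves move left with speed 1):
Along characteristics s + τ = const, c is constant, so c(s,τ) = f(s + τ) with f = c(·, 0).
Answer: c(s, τ) = exp(-(s + τ)²)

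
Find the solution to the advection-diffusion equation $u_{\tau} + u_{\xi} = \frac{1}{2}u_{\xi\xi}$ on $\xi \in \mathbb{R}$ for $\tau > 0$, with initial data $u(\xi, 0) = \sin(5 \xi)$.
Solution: Change to a moving frame: let $\eta = \xi - \tau$, $\sigma = \tau$ and write $u(\xi,\tau) = w(\eta,\sigma)$.
By the chain rule $u_{\tau} = w_{\sigma} - w_{\eta}$, $u_{\xi} = w_{\eta}$, $u_{\xi\xi} = w_{\eta\eta}$.
Then $u_{\tau} + u_{\xi} = w_{\sigma}$: the advection term cancels and the PDE becomes the heat equation $w_{\sigma} = \frac{1}{2}w_{\eta\eta}$ on $\eta \in \mathbb{R}$.
Initial data: $w(\eta,0) = u(\eta,0) = \sin(5 \eta)$.
On $\eta \in \mathbb{R}$ each mode satisfies $(\sin(n\eta))'' = -n^2 \sin(n\eta)$, so $e^{-n^2\sigma/2} \sin(n\eta)$ solves the heat equation; by superposition $w(\eta,\sigma) = \sum c_n e^{-n^2\sigma/2} \sin(n\eta)$.
Reading off the coefficients: $c_5=1$, so $w(\eta,\sigma) = e^{-25 \sigma/2} \sin(5 \eta)$.
Substituting back $\eta = \xi - \tau$, $\sigma = \tau$: $u(\xi,\tau) = w(\xi - \tau, \tau)$.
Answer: $u(\xi, \tau) = - e^{-25 \tau/2} \sin(5 \tau - 5 \xi)$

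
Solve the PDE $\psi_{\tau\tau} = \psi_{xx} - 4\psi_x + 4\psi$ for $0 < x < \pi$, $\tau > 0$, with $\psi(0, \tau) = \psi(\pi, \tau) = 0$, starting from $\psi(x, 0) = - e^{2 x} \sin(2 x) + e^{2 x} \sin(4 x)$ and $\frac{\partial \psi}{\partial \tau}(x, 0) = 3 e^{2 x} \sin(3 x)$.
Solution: Substitute $\psi = e^{2x}u$, i.e. $u = e^{-2x}\psi$.
By the product rule, $\psi_x = e^{2x}(u_x + 2u)$, $\psi_{xx} = e^{2x}(u_{xx} + 4u_x + 4u)$, $\psi_{\tau\tau} = e^{2x}u_{\tau\tau}$.
Substituting into the PDE and dividing by $e^{2x}$: $u_{\tau\tau} = (u_{xx} + 4u_x + 4u) - 4(u_x + 2u) + 4u$.
The lower-order terms cancel, leaving the standard wave equation $u_{\tau\tau} = u_{xx}$.
Initial data for $u$: $u(x,0) = e^{-2x}\psi(x,0) = - \sin(2 x) + \sin(4 x)$; $u_{\tau}(x,0) = e^{-2x}\psi_{\tau}(x,0) = 3 \sin(3 x)$. The boundary conditions carry over: $u(0,\tau) = u(\pi,\tau) = 0$.
Solve for $u$:
  Using separation of variables $u = X(x)T(\tau)$:
  Eigenfunctions: $\sin(nx)$, $n = 1, 2, 3, \ldots$
  General solution: $u(x, \tau) = \sum [A_n \cos(n \tau) + B_n \sin(n \tau)] \sin(nx)$
  From $u(x,0) = - \sin(2 x) + \sin(4 x)$: $A_2=-1, A_4=1$. From $u_{\tau}(x,0) = 3 \sin(3 x)$, using $u_{\tau}(x,0) = \sum \omega_n B_n \sin(nx)$ with $\omega_n = n$: $B_3 = 3/3 = 1$.
Hence $u(x,\tau) = - \sin(2 x) \cos(2 \tau) + \sin(3 x) \sin(3 \tau) + \sin(4 x) \cos(4 \tau)$.
Transform back: $\psi(x,\tau) = e^{2x}u(x,\tau)$.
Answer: $\psi(x, \tau) = e^{2 x} \sin(3 \tau) \sin(3 x) -  e^{2 x} \sin(2 x) \cos(2 \tau) + e^{2 x} \sin(4 x) \cos(4 \tau)$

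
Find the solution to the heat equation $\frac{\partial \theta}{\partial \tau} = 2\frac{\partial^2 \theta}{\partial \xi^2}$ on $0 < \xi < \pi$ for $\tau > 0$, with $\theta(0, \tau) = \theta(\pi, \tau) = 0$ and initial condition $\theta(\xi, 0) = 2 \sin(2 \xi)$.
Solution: Separating variables: $\theta = \sum c_n e^{-2n^2\tau} \sin(n\xi)$. From $\theta(\xi,0) = 2 \sin(2 \xi)$: $c_2=2$.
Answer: $\theta(\xi, \tau) = 2 e^{-8 \tau} \sin(2 \xi)$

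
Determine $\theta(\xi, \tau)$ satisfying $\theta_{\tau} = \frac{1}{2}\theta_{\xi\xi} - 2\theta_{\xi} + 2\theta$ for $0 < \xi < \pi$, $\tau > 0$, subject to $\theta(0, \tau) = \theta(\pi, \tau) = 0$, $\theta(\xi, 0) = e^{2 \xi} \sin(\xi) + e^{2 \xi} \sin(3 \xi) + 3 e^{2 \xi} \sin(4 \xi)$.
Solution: Substitute $\theta = e^{2\xi}u$, i.e. $u = e^{-2\xi}\theta$.
By the product rule, $\theta_{\xi} = e^{2\xi}(u_{\xi} + 2u)$, $\theta_{\xi\xi} = e^{2\xi}(u_{\xi\xi} + 4u_{\xi} + 4u)$, $\theta_{\tau} = e^{2\xi}u_{\tau}$.
Substituting into the PDE and dividing by $e^{2\xi}$: $u_{\tau} = \frac{1}{2}(u_{\xi\xi} + 4u_{\xi} + 4u) - 2(u_{\xi} + 2u) + 2u$.
The lower-order terms cancel, leaving the standard heat equation $u_{\tau} = \frac{1}{2}u_{\xi\xi}$.
Initial data for $u$: $u(\xi,0) = e^{-2\xi}\theta(\xi,0) = \sin(\xi) + \sin(3 \xi) + 3 \sin(4 \xi)$. The boundary conditions carry over: $u(0,\tau) = u(\pi,\tau) = 0$.
Solve for $u$:
  Using separation of variables $u = X(\xi)G(\tau)$:
  Eigenfunctions: $\sin(n\xi)$, $n = 1, 2, 3, \ldots$
  General solution: $u(\xi, \tau) = \sum c_n \sin(n\xi) e^{-n^2 \tau/2}$
  Matching $u(\xi,0) = \sin(\xi) + \sin(3 \xi) + 3 \sin(4 \xi)$ term by term: $c_1=1, c_3=1, c_4=3$.
Hence $u(\xi,\tau) = 3 e^{-8 \tau} \sin(4 \xi) + e^{-\tau/2} \sin(\xi) + e^{-9 \tau/2} \sin(3 \xi)$.
Transform back: $\theta(\xi,\tau) = e^{2\xi}u(\xi,\tau)$.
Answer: $\theta(\xi, \tau) = 3 e^{-8 \tau} e^{2 \xi} \sin(4 \xi) + e^{-\tau/2} e^{2 \xi} \sin(\xi) + e^{-9 \tau/2} e^{2 \xi} \sin(3 \xi)$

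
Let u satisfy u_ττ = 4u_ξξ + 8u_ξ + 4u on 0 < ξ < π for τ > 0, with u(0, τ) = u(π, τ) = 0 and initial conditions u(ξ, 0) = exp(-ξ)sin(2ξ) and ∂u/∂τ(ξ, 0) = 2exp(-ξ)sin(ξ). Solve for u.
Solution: Substitute u = exp(-ξ)w.
Then u_ξ = exp(-ξ)(w_ξ - w), u_ξξ = exp(-ξ)(w_ξξ - 2w_ξ + w), u_ττ = exp(-ξ)w_ττ; substituting and dividing by exp(-ξ), the lower-order terms cancel: w_ττ = 4w_ξξ (standard wave equation).
Data for w: w(ξ,0) = exp(ξ)u(ξ,0) = sin(2ξ); w_τ(ξ,0) = exp(ξ)u_τ(ξ,0) = 2sin(ξ). The boundary conditions carry over: w(0,τ) = w(π,τ) = 0.
Separating variables: w = Σ [A_n cos(ω_n τ) + B_n sin(ω_n τ)] sin(nξ), ω_n = 2n. From ICs (B_n = velocity coefficient / ω_n): A_2=1, B_1=1.
So w(ξ,τ) = sin(ξ)sin(2τ) + sin(2ξ)cos(4τ), and u(ξ,τ) = exp(-ξ)w(ξ,τ).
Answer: u(ξ, τ) = exp(-ξ)sin(ξ)sin(2τ) + exp(-ξ)sin(2ξ)cos(4τ)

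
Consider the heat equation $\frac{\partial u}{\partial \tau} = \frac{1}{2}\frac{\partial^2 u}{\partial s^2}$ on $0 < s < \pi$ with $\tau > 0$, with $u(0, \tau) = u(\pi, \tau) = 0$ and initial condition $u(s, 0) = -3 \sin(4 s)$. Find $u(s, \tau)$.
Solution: Separating variables: $u = \sum c_n e^{-n^2\tau/2} \sin(ns)$. From $u(s,0) = -3 \sin(4 s)$: $c_4=-3$.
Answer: $u(s, \tau) = -3 e^{-8 \tau} \sin(4 s)$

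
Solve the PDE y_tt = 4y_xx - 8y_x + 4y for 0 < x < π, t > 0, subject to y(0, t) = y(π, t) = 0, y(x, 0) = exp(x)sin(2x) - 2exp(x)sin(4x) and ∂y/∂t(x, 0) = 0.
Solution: Substitute y = exp(x)u.
Then y_x = exp(x)(u_x + u), y_xx = exp(x)(u_xx + 2u_x + u), y_tt = exp(x)u_tt; substituting and dividing by exp(x), the lower-order terms cancel: u_tt = 4u_xx (standard wave equation).
Data for u: u(x,0) = exp(-x)y(x,0) = sin(2x) - 2sin(4x); u_t(x,0) = exp(-x)y_t(x,0) = 0. The boundary conditions carry over: u(0,t) = u(π,t) = 0.
Separating variables: u = Σ [A_n cos(ω_n t) + B_n sin(ω_n t)] sin(nx), ω_n = 2n. From ICs: A_2=1, A_4=-2.
So u(x,t) = sin(2x)cos(4t) - 2sin(4x)cos(8t), and y(x,t) = exp(x)u(x,t).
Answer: y(x, t) = exp(x)sin(2x)cos(4t) - 2exp(x)sin(4x)cos(8t)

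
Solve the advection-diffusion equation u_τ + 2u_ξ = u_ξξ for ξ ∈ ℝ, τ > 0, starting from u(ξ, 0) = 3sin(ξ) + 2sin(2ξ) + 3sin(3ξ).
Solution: Moving frame: η = ξ - 2τ, σ = τ, u = w(η,σ), so u_τ = w_σ - 2w_η and u_ξξ = w_ηη.
Hence u_τ + 2u_ξ = w_σ and the PDE becomes the heat equation w_σ = w_ηη on η ∈ ℝ.
Initial data: w(η,0) = u(η,0) = 3sin(η) + 2sin(2η) + 3sin(3η). Each mode sin(nη) decays as exp(-n²σ) on ℝ, so w(η,σ) = Σ c_n exp(-n²σ) sin(nη) with c_1=3, c_2=2, c_3=3: w(η,σ) = 3exp(-σ)sin(η) + 2exp(-4σ)sin(2η) + 3exp(-9σ)sin(3η).
Substituting back: u(ξ,τ) = w(ξ - 2τ, τ).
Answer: u(ξ, τ) = 3exp(-τ)sin(ξ - 2τ) + 2exp(-4τ)sin(2ξ - 4τ) + 3exp(-9τ)sin(3ξ - 6τ)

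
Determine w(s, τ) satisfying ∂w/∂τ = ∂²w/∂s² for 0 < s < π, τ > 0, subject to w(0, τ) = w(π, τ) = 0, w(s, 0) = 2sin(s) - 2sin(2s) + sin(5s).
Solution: Separating variables: w = Σ c_n exp(-n²τ) sin(ns). From w(s,0) = 2sin(s) - 2sin(2s) + sin(5s): c_1=2, c_2=-2, c_5=1.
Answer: w(s, τ) = 2exp(-τ)sin(s) - 2exp(-4τ)sin(2s) + exp(-25τ)sin(5s)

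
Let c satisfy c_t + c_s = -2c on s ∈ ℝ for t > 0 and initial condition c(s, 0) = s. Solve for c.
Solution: Substitute c = exp(-2t)u, i.e. u = exp(2t)c.
By the product rule, c_t = exp(-2t)(u_t - 2u), c_s = exp(-2t)u_s.
Substituting into the PDE and dividing by exp(-2t): u_t - 2u + u_s = -2u.
The lower-order terms cancel, leaving the standard advection equation u_t + u_s = 0.
Initial data for u: u(s,0) = c(s,0) = s.
Solve for u:
  By method of characteristics (waves move right with speed 1):
  Along characteristics s - t = const, u is constant, so u(s,t) = f(s - t) with f = u(·, 0).
Hence u(s,t) = s - t.
Transform back: c(s,t) = exp(-2t)u(s,t).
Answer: c(s, t) = sexp(-2t) - texp(-2t)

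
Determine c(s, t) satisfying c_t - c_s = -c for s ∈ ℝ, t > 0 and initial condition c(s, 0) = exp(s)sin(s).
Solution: Substitute c = exp(s)u, i.e. u = exp(-s)c.
By the product rule, c_s = exp(s)(u_s + u), c_t = exp(s)u_t.
Substituting into the PDE and dividing by exp(s): u_t - (u_s + u) = -u.
The lower-order terms cancel, leaving the standard advection equation u_t - u_s = 0.
Initial data for u: u(s,0) = exp(-s)c(s,0) = sin(s).
Solve for u:
  By method of characteristics (waves move left with speed 1):
  Along characteristics s + t = const, u is constant, so u(s,t) = f(s + t) with f = u(·, 0).
Hence u(s,t) = sin(s + t).
Transform back: c(s,t) = exp(s)u(s,t).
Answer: c(s, t) = exp(s)sin(s + t)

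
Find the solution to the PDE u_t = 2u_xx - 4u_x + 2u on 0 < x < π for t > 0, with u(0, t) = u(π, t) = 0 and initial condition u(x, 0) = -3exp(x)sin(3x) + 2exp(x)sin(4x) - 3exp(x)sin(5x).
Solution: Substitute u = exp(x)w, i.e. w = exp(-x)u.
By the product rule, u_x = exp(x)(w_x + w), u_xx = exp(x)(w_xx + 2w_x + w), u_t = exp(x)w_t.
Substituting into the PDE and dividing by exp(x): w_t = 2(w_xx + 2w_x + w) - 4(w_x + w) + 2w.
The lower-order terms cancel, leaving the standard heat equation w_t = 2w_xx.
Initial data for w: w(x,0) = exp(-x)u(x,0) = -3sin(3x) + 2sin(4x) - 3sin(5x). The boundary conditions carry over: w(0,t) = w(π,t) = 0.
Solve for w:
  Using separation of variables w = X(x)T(t):
  Eigenfunctions: sin(nx), n = 1, 2, 3, ...
  General solution: w(x, t) = Σ c_n sin(nx) exp(-2n² t)
  Matching w(x,0) = -3sin(3x) + 2sin(4x) - 3sin(5x) term by term: c_3=-3, c_4=2, c_5=-3.
Hence w(x,t) = -3exp(-18t)sin(3x) + 2exp(-32t)sin(4x) - 3exp(-50t)sin(5x).
Transform back: u(x,t) = exp(x)w(x,t).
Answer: u(x, t) = -3exp(-18t)exp(x)sin(3x) + 2exp(-32t)exp(x)sin(4x) - 3exp(-50t)exp(x)sin(5x)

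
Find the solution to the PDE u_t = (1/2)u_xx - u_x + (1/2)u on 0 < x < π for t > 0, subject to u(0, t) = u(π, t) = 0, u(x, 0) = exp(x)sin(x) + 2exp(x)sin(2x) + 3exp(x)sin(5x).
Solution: Substitute u = exp(x)w.
Then u_x = exp(x)(w_x + w), u_xx = exp(x)(w_xx + 2w_x + w), u_t = exp(x)w_t; substituting and dividing by exp(x), the lower-order terms cancel: w_t = (1/2)w_xx (standard heat equation).
Data for w: w(x,0) = exp(-x)u(x,0) = sin(x) + 2sin(2x) + 3sin(5x). The boundary conditions carry over: w(0,t) = w(π,t) = 0.
Separating variables: w = Σ c_n exp(-n²t/2) sin(nx). From w(x,0) = sin(x) + 2sin(2x) + 3sin(5x): c_1=1, c_2=2, c_5=3.
So w(x,t) = 2exp(-2t)sin(2x) + exp(-t/2)sin(x) + 3exp(-25t/2)sin(5x), and u(x,t) = exp(x)w(x,t).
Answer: u(x, t) = 2exp(-2t)exp(x)sin(2x) + exp(-t/2)exp(x)sin(x) + 3exp(-25t/2)exp(x)sin(5x)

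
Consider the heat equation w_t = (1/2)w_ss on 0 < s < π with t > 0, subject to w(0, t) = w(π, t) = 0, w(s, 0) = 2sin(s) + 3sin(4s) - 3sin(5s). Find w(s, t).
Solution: Separating variables: w = Σ c_n exp(-n²t/2) sin(ns). From w(s,0) = 2sin(s) + 3sin(4s) - 3sin(5s): c_1=2, c_4=3, c_5=-3.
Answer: w(s, t) = 3exp(-8t)sin(4s) + 2exp(-t/2)sin(s) - 3exp(-25t/2)sin(5s)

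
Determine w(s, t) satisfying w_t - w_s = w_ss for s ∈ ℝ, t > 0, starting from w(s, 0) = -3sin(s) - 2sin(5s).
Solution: Change to a moving frame: let η = s + t, σ = t and write w(s,t) = u(η,σ).
By the chain rule w_t = u_σ + u_η, w_s = u_η, w_ss = u_ηη.
Then w_t - w_s = u_σ: the advection term cancels and the PDE becomes the heat equation u_σ = u_ηη on η ∈ ℝ.
Initial data: u(η,0) = w(η,0) = -3sin(η) - 2sin(5η).
On η ∈ ℝ each mode satisfies (sin(nη))″ = -n² sin(nη), so exp(-n²σ) sin(nη) solves the heat equation; by superposition u(η,σ) = Σ c_n exp(-n²σ) sin(nη).
Reading off the coefficients: c_1=-3, c_5=-2, so u(η,σ) = -3exp(-σ)sin(η) - 2exp(-25σ)sin(5η).
Substituting back η = s + t, σ = t: w(s,t) = u(s + t, t).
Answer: w(s, t) = -3exp(-t)sin(s + t) - 2exp(-25t)sin(5s + 5t)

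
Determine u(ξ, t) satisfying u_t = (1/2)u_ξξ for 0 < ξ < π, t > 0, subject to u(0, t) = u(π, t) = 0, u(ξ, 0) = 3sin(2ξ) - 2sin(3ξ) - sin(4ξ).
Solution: Separating variables: u = Σ c_n exp(-n²t/2) sin(nξ). From u(ξ,0) = 3sin(2ξ) - 2sin(3ξ) - sin(4ξ): c_2=3, c_3=-2, c_4=-1.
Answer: u(ξ, t) = 3exp(-2t)sin(2ξ) - exp(-8t)sin(4ξ) - 2exp(-9t/2)sin(3ξ)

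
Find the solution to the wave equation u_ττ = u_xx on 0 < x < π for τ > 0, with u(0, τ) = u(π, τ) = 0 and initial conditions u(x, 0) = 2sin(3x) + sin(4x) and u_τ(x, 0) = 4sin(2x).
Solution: Using separation of variables u = X(x)T(τ):
Eigenfunctions: sin(nx), n = 1, 2, 3, ...
General solution: u(x, τ) = Σ [A_n cos(n τ) + B_n sin(n τ)] sin(nx)
From u(x,0) = 2sin(3x) + sin(4x): A_3=2, A_4=1. From u_τ(x,0) = 4sin(2x), using u_τ(x,0) = Σ ω_n B_n sin(nx) with ω_n = n: B_2 = 4/2 = 2.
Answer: u(x, τ) = 2sin(2x)sin(2τ) + 2sin(3x)cos(3τ) + sin(4x)cos(4τ)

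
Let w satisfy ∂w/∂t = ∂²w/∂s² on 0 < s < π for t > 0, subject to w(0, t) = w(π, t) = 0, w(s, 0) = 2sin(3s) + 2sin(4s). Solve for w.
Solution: Using separation of variables w = X(s)T(t):
Eigenfunctions: sin(ns), n = 1, 2, 3, ...
General solution: w(s, t) = Σ c_n sin(ns) exp(-n² t)
Matching w(s,0) = 2sin(3s) + 2sin(4s) term by term: c_3=2, c_4=2.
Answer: w(s, t) = 2exp(-9t)sin(3s) + 2exp(-16t)sin(4s)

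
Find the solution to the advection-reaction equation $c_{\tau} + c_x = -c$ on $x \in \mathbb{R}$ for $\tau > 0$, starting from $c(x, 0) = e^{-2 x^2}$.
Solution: Substitute $c = e^{-\tau}u$, i.e. $u = e^{\tau}c$.
By the product rule, $c_{\tau} = e^{-\tau}(u_{\tau} - u)$, $c_x = e^{-\tau}u_x$.
Substituting into the PDE and dividing by $e^{-\tau}$: $u_{\tau} - u + u_x = -u$.
The lower-order terms cancel, leaving the standard advection equation $u_{\tau} + u_x = 0$.
Initial data for $u$: $u(x,0) = c(x,0) = e^{-2 x^2}$.
Solve for $u$:
  By method of characteristics (waves move right with speed 1):
  Along characteristics $x - \tau =$ const, $u$ is constant, so $u(x,\tau) = f(x - \tau)$ with $f = u( \cdot , 0)$.
Hence $u(x,\tau) = e^{-2 (x - \tau)^2}$.
Transform back: $c(x,\tau) = e^{-\tau}u(x,\tau)$.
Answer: $c(x, \tau) = e^{-\tau} e^{-2 (-\tau + x)^2}$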